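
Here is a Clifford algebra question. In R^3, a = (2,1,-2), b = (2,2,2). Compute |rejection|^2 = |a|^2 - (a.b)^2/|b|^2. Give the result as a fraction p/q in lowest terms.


|a|^2 = 2^2 + 1^2 + (-2)^2 = 9
|b|^2 = 2^2 + 2^2 + 2^2 = 12
a . b = 2*2 + 1*2 + (-2)*2 = 2
(a.b)^2 = 2^2 = 4
|rej|^2 = 9 - 4/12
= (108 - 4)/12
= 104/12
In lowest terms: 26/3


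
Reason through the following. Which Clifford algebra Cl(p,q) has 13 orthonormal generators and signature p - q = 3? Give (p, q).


We need p + q = 13 and p - q = 3.
Adding: 2p = 13 + 3 = 16, so p = 8.
Then q = 13 - 8 = 5.
(p, q) = (8, 5)


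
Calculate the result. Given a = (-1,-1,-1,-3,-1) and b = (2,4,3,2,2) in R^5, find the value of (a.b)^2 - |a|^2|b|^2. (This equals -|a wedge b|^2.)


a . b = (-1)*2 + (-1)*4 + (-1)*3 + (-3)*2 + (-1)*2
= -2 + (-4) + (-3) + (-6) + (-2) = -17
|a|^2 = (-1)^2 + (-1)^2 + (-1)^2 + (-3)^2 + (-1)^2 = 13
|b|^2 = 2^2 + 4^2 + 3^2 + 2^2 + 2^2 = 37
(a.b)^2 = (-17)^2 = 289
|a|^2 * |b|^2 = 13 * 37 = 481
Result = 289 - 481 = -192


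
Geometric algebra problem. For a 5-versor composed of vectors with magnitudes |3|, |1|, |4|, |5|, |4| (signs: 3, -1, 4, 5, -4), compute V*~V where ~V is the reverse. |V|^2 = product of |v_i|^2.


Each vector v_i has |v_i|^2 = s_i^2
Squared scales: 3^2 = 9, (-1)^2 = 1, 4^2 = 16, 5^2 = 25, (-4)^2 = 16
|V|^2 = 9 * 1 * 16 * 25 * 16
= 57600


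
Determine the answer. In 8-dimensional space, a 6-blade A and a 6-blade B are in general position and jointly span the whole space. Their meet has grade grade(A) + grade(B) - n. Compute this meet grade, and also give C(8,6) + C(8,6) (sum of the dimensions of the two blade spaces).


Meet grade = grade(A) + grade(B) - n
= 6 + 6 - 8 = 4
C(8,6) = 28
C(8,6) = 28
dim_A + dim_B = 28 + 28 = 56


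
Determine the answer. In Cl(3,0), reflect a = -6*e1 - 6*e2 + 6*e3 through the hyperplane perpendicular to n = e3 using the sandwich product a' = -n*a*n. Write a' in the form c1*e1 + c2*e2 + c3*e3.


Reflection formula: a' = -n*a*n, with n = e3 (unit vector, n^2 = 1).
For reflection through hyperplane perp to e3:
The component along e3 flips sign, others stay.
a = (-6, -6, 6)
a' = (-6, -6, -6)
a' = -6*e1 - 6*e2 - 6*e3


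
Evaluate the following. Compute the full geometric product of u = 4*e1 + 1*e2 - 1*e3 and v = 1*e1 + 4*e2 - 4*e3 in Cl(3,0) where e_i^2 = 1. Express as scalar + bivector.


In Cl(3,0): e_i^2 = 1, e_ie_j = -e_je_i for i != j.
Scalar part = u . v = 4*1 + 1*4 + (-1)*(-4)
= 4 + 4 + 4 = 12
e12 coeff = 4*4 - 1*1 = 16 - 1 = 15
e13 coeff = 4*(-4) - (-1)*1 = -16 - (-1) = -15
e23 coeff = 1*(-4) - (-1)*4 = -4 - (-4) = 0
uv = 12 + 15*e12 - 15*e13 + 0*e23


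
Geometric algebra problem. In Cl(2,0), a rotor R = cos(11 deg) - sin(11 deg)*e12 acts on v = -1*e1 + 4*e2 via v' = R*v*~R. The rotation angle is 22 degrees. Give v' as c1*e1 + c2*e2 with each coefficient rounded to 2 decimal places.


Rotor R = cos(11deg) - sin(11deg)*e12
Rotation angle theta = 2 * 11 = 22 degrees
v' = R*v*~R rotates v by theta.
cos(22deg) = 0.9272, sin(22deg) = 0.3746
v'_1 = -1*cos(22deg) - 4*sin(22deg)
= -1*0.9272 - 4*0.3746
= -2.43
v'_2 = -1*sin(22deg) + 4*cos(22deg)
= -1*0.3746 + 4*0.9272
= 3.33
v' = -2.43*e1 + 3.33*e2


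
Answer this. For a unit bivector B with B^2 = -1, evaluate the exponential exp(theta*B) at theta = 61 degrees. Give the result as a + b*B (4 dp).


For a unit bivector B with B^2 = -1, the exponential series gives
e^(theta*B) = cos(theta) + sin(theta)*B (the GA analogue of Euler's formula).
theta = 61 degrees = 1.064651 rad
cos(61 deg) = 0.4848
sin(61 deg) = 0.8746
exp(theta*B) = 0.4848 + 0.8746*B


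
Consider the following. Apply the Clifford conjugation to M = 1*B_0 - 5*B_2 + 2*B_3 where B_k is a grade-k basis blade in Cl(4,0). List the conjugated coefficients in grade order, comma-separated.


Clifford conjugate sign for grade k: (-1)^(k(k+1)/2)
Grade 0: (-1)^(0*1/2) = (-1)^0 = 1, coeff 1 -> 1
Grade 2: (-1)^(2*3/2) = (-1)^3 = -1, coeff -5 -> 5
Grade 3: (-1)^(3*4/2) = (-1)^6 = 1, coeff 2 -> 2
Conjugated coefficients: 1, 5, 2


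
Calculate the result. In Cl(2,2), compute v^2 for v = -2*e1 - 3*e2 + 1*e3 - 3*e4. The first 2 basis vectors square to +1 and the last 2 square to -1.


v^2 = sum of c_i^2 * e_i^2
Positive signature terms (e_i^2 = +1): (-2)^2 + (-3)^2 = 13
Negative signature terms (e_j^2 = -1): 1^2 + (-3)^2 = 10
v^2 = 13 - 10 = 3


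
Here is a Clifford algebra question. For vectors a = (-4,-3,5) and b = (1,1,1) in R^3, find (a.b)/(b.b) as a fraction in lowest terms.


Projection coefficient = (a . b) / (b . b)
a . b = (-4)*1 + (-3)*1 + 5*1
= -4 + (-3) + 5 = -2
b . b = 1^2 + 1^2 + 1^2
= 1 + 1 + 1 = 3
Coefficient = -2/3
In lowest terms: -2/3


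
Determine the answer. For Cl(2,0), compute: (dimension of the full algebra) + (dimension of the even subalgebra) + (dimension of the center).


n = 2 + 0 = 2
Total dim = 2^2 = 4
Even subalgebra dim = 2^1 = 2
n is even, so center dim = 1
Sum = 4 + 2 + 1 = 7


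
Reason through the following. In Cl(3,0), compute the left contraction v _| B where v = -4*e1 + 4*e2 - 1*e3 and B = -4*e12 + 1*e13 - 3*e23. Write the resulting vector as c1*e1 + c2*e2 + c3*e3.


Left contraction v _| B = <vB>_1 (grade-1 part of the geometric product vB).
Using e1_|e12 = e2, e2_|e12 = -e1, e1_|e13 = e3, e3_|e13 = -e1, e2_|e23 = e3, e3_|e23 = -e2:
e1 coeff: -v2*b12 - v3*b13 = -(4)*(-4) - (-1)*(1) = 17
e2 coeff: v1*b12 - v3*b23 = (-4)*(-4) - (-1)*(-3) = 13
e3 coeff: v1*b13 + v2*b23 = (-4)*(1) + (4)*(-3) = -16
v _| B = 17*e1 + 13*e2 - 16*e3


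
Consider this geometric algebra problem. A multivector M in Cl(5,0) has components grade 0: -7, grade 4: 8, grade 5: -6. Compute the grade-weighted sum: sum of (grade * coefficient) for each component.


Grade-weighted sum = sum of grade_k * coefficient_k
0*(-7) = 0
4*8 = 32
5*(-6) = -30
Total = 0 + 32 + (-30) = 2


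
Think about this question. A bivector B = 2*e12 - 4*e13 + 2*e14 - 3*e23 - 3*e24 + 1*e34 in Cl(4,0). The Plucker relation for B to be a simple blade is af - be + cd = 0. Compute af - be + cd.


Plucker relation: af - be + cd
a*f = 2*1 = 2
b*e = (-4)*(-3) = 12
c*d = 2*(-3) = -6
af - be + cd = 2 - 12 + (-6)
= -16


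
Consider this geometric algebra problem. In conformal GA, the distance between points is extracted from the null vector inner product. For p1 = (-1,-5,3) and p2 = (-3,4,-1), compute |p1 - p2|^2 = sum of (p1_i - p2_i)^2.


p1 - p2 = (2, -9, 4)
|p1 - p2|^2 = 2^2 + (-9)^2 + 4^2
= 4 + 81 + 16
= 101


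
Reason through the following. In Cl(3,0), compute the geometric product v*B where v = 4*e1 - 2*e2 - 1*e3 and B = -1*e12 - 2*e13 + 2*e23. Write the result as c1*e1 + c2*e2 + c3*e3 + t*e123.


vB has grade-1 (vector) and grade-3 (trivector) parts: vB = (v _| B) + (v ^ B).
Vector part <vB>_1:
  e1: -v2*b12 - v3*b13 = -(-2)*(-1) - (-1)*(-2) = -4
  e2: v1*b12 - v3*b23 = (4)*(-1) - (-1)*(2) = -2
  e3: v1*b13 + v2*b23 = (4)*(-2) + (-2)*(2) = -12
Trivector part <vB>_3:
  e123: v1*b23 - v2*b13 + v3*b12 = (4)*(2) - (-2)*(-2) + (-1)*(-1) = 5
vB = -4*e1 - 2*e2 - 12*e3 + 5*e123


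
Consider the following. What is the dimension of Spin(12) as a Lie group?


Spin(n) double-covers SO(n); both have Lie algebra so(n) of dimension n(n-1)/2.
n = 12
n(n-1) = 12 * 11 = 132
dim Spin(12) = 132/2 = 66


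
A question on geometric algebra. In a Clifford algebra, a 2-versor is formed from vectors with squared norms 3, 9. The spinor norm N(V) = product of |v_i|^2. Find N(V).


Spinor norm N(V) = |v1|^2 * |v2|^2 * ... * |v2|^2
= 3 * 9
Running product: 3, 27
N(V) = 27


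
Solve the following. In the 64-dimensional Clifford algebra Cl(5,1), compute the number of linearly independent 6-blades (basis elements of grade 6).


Number of grade-k basis blades in Cl(p,q) with n = p + q is C(n, k).
n = 5 + 1 = 6
C(6, 6) = 6! / (6! * 0!)
= 720 / (720 * 1)
= 1


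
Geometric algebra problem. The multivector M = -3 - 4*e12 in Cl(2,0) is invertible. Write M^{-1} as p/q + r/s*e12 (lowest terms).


M = -3 - 4*e12, where e12^2 = -1.
Since M commutes with its reverse ~M = a - b*e12, M * ~M = a^2 - b^2*e12^2 = a^2 + b^2.
So M^{-1} = ~M / (a^2 + b^2) = (a - b*e12)/(a^2 + b^2).
a^2 + b^2 = 9 + 16 = 25
Scalar part = -3/25 = -3/25
Bivector coeff = 4/25 = 4/25
M^{-1} = -3/25 + 4/25*e12


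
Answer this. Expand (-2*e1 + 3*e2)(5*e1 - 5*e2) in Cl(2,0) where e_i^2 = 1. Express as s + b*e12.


Expand: (-2*e1 + 3*e2)(5*e1 - 5*e2)
= (-2)*5*e1e1 + (-2)*(-5)*e1e2 + 3*5*e2e1 + 3*(-5)*e2e2
Using e1^2 = e2^2 = 1, e2e1 = -e1e2:
Scalar part s = (-2)*5 + 3*(-5) = -10 + (-15) = -25
Bivector part b = (-2)*(-5) - 3*5 = 10 - 15 = -5
uv = -25 - 5*e12


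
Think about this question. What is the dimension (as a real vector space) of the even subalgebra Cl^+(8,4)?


Even subalgebra dimension = 2^(n-1)
n = 8 + 4 = 12
2^(12 - 1) = 2^11 = 2048
Verification: sum of C(12,k) for even k = 1 + 66 + 495 + 924 + 495 + 66 + 1 = 2048
Result = 2048


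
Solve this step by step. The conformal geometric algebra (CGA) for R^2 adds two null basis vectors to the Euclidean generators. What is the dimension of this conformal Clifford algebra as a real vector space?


The conformal model of R^2 uses Cl(3,1): the 2 Euclidean generators plus two extra orthogonal generators e+ (e+^2 = +1) and e- (e-^2 = -1), from which the null vectors e0, einf are built.
Number of generators m = 2 + 2 = 4.
dim Cl(p,q) = 2^m = 2^4 = 16


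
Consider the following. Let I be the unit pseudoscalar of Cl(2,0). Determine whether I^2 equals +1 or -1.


The pseudoscalar I = e1...e_n (product of all n generators) of Cl(p,q) satisfies I^2 = (-1)^(q + n(n-1)/2).
p = 2, q = 0, n = p + q = 2
n(n-1)/2 = 2 * 1 / 2 = 1
Exponent = q + n(n-1)/2 = 0 + 1 = 1
I^2 = (-1)^1 = -1


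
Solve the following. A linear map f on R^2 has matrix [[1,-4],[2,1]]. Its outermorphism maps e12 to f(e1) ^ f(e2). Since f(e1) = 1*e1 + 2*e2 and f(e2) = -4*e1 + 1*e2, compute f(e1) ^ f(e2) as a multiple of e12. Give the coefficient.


The outermorphism of a linear map f sends e1^e2 to f(e1)^f(e2).
f(e1) = 1*e1 + 2*e2
f(e2) = -4*e1 + 1*e2
f(e1) ^ f(e2) = (1*e1 + 2*e2) ^ (-4*e1 + 1*e2)
= 1*1*e12 + 2*(-4)*e21
= (1 - (-8))*e12
= 9*e12
Coefficient = 9


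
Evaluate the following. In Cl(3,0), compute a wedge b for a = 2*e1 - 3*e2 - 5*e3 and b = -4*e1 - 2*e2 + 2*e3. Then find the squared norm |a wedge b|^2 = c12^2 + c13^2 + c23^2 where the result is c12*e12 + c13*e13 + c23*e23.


a wedge b = (a1*b2 - a2*b1)*e12 + (a1*b3 - a3*b1)*e13 + (a2*b3 - a3*b2)*e23
e12 coeff: 2*(-2) - (-3)*(-4) = -4 - 12 = -16
e13 coeff: 2*2 - (-5)*(-4) = 4 - 20 = -16
e23 coeff: (-3)*2 - (-5)*(-2) = -6 - 10 = -16
|a wedge b|^2 = (-16)^2 + (-16)^2 + (-16)^2
= 256 + 256 + 256
= 768


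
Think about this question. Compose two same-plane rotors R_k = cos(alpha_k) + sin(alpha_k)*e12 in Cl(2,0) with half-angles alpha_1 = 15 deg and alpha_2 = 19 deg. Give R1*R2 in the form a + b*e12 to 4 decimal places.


Same-plane rotors commute and their half-angles add:
R1*R2 = cos(a1 + a2) + sin(a1 + a2)*e12.
a1 + a2 = 15 + 19 = 34 deg
cos(34 deg) = 0.8290
sin(34 deg) = 0.5592
R1*R2 = 0.8290 + 0.5592*e12


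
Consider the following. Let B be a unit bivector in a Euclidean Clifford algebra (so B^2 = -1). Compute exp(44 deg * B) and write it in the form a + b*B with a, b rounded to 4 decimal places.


For a unit bivector B with B^2 = -1, the exponential series gives
e^(theta*B) = cos(theta) + sin(theta)*B (the GA analogue of Euler's formula).
theta = 44 degrees = 0.767945 rad
cos(44 deg) = 0.7193
sin(44 deg) = 0.6947
exp(theta*B) = 0.7193 + 0.6947*B


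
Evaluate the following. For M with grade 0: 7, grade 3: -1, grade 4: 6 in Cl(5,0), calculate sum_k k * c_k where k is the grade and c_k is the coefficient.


Grade-weighted sum = sum of grade_k * coefficient_k
0*7 = 0
3*(-1) = -3
4*6 = 24
Total = 0 + (-3) + 24 = 21


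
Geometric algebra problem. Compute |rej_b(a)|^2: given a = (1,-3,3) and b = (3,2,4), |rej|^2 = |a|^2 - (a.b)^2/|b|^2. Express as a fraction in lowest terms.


|a|^2 = 1^2 + (-3)^2 + 3^2 = 19
|b|^2 = 3^2 + 2^2 + 4^2 = 29
a . b = 1*3 + (-3)*2 + 3*4 = 9
(a.b)^2 = 9^2 = 81
|rej|^2 = 19 - 81/29
= (551 - 81)/29
= 470/29
In lowest terms: 470/29


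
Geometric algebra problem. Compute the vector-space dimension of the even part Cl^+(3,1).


Even subalgebra dimension = 2^(n-1)
n = 3 + 1 = 4
2^(4 - 1) = 2^3 = 8
Verification: sum of C(4,k) for even k = 1 + 6 + 1 = 8
Result = 8


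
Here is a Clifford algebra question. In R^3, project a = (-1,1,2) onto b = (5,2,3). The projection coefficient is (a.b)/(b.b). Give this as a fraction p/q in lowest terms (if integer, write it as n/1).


Projection coefficient = (a . b) / (b . b)
a . b = (-1)*5 + 1*2 + 2*3
= -5 + 2 + 6 = 3
b . b = 5^2 + 2^2 + 3^2
= 25 + 4 + 9 = 38
Coefficient = 3/38
In lowest terms: 3/38


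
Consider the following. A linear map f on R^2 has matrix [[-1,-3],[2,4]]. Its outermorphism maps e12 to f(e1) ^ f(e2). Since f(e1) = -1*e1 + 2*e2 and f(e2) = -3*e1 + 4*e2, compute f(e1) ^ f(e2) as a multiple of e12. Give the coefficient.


The outermorphism of a linear map f sends e1^e2 to f(e1)^f(e2).
f(e1) = -1*e1 + 2*e2
f(e2) = -3*e1 + 4*e2
f(e1) ^ f(e2) = (-1*e1 + 2*e2) ^ (-3*e1 + 4*e2)
= (-1)*4*e12 + 2*(-3)*e21
= (-4 - (-6))*e12
= 2*e12
Coefficient = 2


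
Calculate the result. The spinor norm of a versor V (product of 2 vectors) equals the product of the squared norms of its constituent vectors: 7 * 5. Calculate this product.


Spinor norm N(V) = |v1|^2 * |v2|^2 * ... * |v2|^2
= 7 * 5
Running product: 7, 35
N(V) = 35


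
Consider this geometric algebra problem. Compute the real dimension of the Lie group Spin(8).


Spin(n) double-covers SO(n); both have Lie algebra so(n) of dimension n(n-1)/2.
n = 8
n(n-1) = 8 * 7 = 56
dim Spin(8) = 56/2 = 28


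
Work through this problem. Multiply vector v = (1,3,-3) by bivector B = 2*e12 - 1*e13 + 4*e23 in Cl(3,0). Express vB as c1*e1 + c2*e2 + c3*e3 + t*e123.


vB has grade-1 (vector) and grade-3 (trivector) parts: vB = (v _| B) + (v ^ B).
Vector part <vB>_1:
  e1: -v2*b12 - v3*b13 = -(3)*(2) - (-3)*(-1) = -9
  e2: v1*b12 - v3*b23 = (1)*(2) - (-3)*(4) = 14
  e3: v1*b13 + v2*b23 = (1)*(-1) + (3)*(4) = 11
Trivector part <vB>_3:
  e123: v1*b23 - v2*b13 + v3*b12 = (1)*(4) - (3)*(-1) + (-3)*(2) = 1
vB = -9*e1 + 14*e2 + 11*e3 + 1*e123


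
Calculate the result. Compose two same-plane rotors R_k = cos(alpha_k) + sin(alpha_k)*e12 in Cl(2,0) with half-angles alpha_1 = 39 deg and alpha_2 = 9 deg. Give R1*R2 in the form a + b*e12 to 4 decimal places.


Same-plane rotors commute and their half-angles add:
R1*R2 = cos(a1 + a2) + sin(a1 + a2)*e12.
a1 + a2 = 39 + 9 = 48 deg
cos(48 deg) = 0.6691
sin(48 deg) = 0.7431
R1*R2 = 0.6691 + 0.7431*e12


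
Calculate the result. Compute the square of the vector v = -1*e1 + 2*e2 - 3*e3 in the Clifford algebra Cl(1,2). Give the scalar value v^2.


v^2 = sum of c_i^2 * e_i^2
Positive signature terms (e_i^2 = +1): (-1)^2 = 1
Negative signature terms (e_j^2 = -1): 2^2 + (-3)^2 = 13
v^2 = 1 - 13 = -12


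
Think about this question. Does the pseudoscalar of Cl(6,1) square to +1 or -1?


The pseudoscalar I = e1...e_n (product of all n generators) of Cl(p,q) satisfies I^2 = (-1)^(q + n(n-1)/2).
p = 6, q = 1, n = p + q = 7
n(n-1)/2 = 7 * 6 / 2 = 21
Exponent = q + n(n-1)/2 = 1 + 21 = 22
I^2 = (-1)^22 = +1


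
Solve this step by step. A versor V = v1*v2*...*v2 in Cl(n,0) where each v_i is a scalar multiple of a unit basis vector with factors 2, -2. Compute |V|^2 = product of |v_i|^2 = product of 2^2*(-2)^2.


Each vector v_i has |v_i|^2 = s_i^2
Squared scales: 2^2 = 4, (-2)^2 = 4
|V|^2 = 4 * 4
= 16


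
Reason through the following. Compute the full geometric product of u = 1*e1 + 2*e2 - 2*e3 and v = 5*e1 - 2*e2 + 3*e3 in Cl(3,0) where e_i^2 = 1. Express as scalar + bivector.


In Cl(3,0): e_i^2 = 1, e_ie_j = -e_je_i for i != j.
Scalar part = u . v = 1*5 + 2*(-2) + (-2)*3
= 5 + (-4) + (-6) = -5
e12 coeff = 1*(-2) - 2*5 = -2 - 10 = -12
e13 coeff = 1*3 - (-2)*5 = 3 - (-10) = 13
e23 coeff = 2*3 - (-2)*(-2) = 6 - 4 = 2
uv = -5 - 12*e12 + 13*e13 + 2*e23


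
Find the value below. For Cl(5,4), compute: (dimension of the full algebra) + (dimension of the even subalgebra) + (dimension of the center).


n = 5 + 4 = 9
Total dim = 2^9 = 512
Even subalgebra dim = 2^8 = 256
n is odd, so center dim = 2
Sum = 512 + 256 + 2 = 770


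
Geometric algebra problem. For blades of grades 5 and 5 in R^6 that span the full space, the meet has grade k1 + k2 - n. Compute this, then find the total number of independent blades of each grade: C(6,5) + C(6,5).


Meet grade = grade(A) + grade(B) - n
= 5 + 5 - 6 = 4
C(6,5) = 6
C(6,5) = 6
dim_A + dim_B = 6 + 6 = 12


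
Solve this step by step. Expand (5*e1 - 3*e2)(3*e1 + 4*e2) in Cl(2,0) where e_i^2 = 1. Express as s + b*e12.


Expand: (5*e1 - 3*e2)(3*e1 + 4*e2)
= 5*3*e1e1 + 5*4*e1e2 + (-3)*3*e2e1 + (-3)*4*e2e2
Using e1^2 = e2^2 = 1, e2e1 = -e1e2:
Scalar part s = 5*3 + (-3)*4 = 15 + (-12) = 3
Bivector part b = 5*4 - (-3)*3 = 20 - (-9) = 29
uv = 3 + 29*e12


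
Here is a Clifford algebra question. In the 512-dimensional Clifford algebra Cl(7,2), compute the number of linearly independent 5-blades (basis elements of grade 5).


Number of grade-k basis blades in Cl(p,q) with n = p + q is C(n, k).
n = 7 + 2 = 9
C(9, 5) = 9! / (5! * 4!)
= 362880 / (120 * 24)
= 126


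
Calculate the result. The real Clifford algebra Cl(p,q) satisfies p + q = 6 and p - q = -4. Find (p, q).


We need p + q = 6 and p - q = -4.
Adding: 2p = 6 + (-4) = 2, so p = 1.
Then q = 6 - 1 = 5.
(p, q) = (1, 5)


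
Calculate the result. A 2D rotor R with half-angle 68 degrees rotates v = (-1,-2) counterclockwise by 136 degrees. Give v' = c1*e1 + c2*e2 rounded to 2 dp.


Rotor R = cos(68deg) - sin(68deg)*e12
Rotation angle theta = 2 * 68 = 136 degrees
v' = R*v*~R rotates v by theta.
cos(136deg) = -0.7193, sin(136deg) = 0.6947
v'_1 = -1*cos(136deg) - (-2)*sin(136deg)
= -1*(-0.7193) - (-2)*0.6947
= 2.11
v'_2 = -1*sin(136deg) + (-2)*cos(136deg)
= -1*0.6947 + (-2)*(-0.7193)
= 0.74
v' = 2.11*e1 + 0.74*e2


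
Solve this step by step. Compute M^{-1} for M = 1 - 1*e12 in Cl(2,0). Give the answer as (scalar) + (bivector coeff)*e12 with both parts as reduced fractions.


M = 1 - 1*e12, where e12^2 = -1.
Since M commutes with its reverse ~M = a - b*e12, M * ~M = a^2 - b^2*e12^2 = a^2 + b^2.
So M^{-1} = ~M / (a^2 + b^2) = (a - b*e12)/(a^2 + b^2).
a^2 + b^2 = 1 + 1 = 2
Scalar part = 1/2 = 1/2
Bivector coeff = 1/2 = 1/2
M^{-1} = 1/2 + 1/2*e12


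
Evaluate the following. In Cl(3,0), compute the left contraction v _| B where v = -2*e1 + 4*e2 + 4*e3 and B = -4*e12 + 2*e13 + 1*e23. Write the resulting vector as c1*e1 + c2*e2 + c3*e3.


Left contraction v _| B = <vB>_1 (grade-1 part of the geometric product vB).
Using e1_|e12 = e2, e2_|e12 = -e1, e1_|e13 = e3, e3_|e13 = -e1, e2_|e23 = e3, e3_|e23 = -e2:
e1 coeff: -v2*b12 - v3*b13 = -(4)*(-4) - (4)*(2) = 8
e2 coeff: v1*b12 - v3*b23 = (-2)*(-4) - (4)*(1) = 4
e3 coeff: v1*b13 + v2*b23 = (-2)*(2) + (4)*(1) = 0
v _| B = 8*e1 + 4*e2 + 0*e3


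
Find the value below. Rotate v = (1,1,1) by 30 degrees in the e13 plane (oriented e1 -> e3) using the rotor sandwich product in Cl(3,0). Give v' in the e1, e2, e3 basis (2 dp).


Rotor R = cos(15deg) - sin(15deg)*e13
Rotation angle theta = 2 * 15 = 30 degrees in the e13 plane (e1 -> e3).
The component perpendicular to the plane (e2) is invariant: v'_2 = v2 = 1.00
cos(30deg) = 0.8660, sin(30deg) = 0.5000
v'_1 = v1*cos(theta) - v3*sin(theta) = 1*0.8660 - 1*0.5000 = 0.37
v'_3 = v1*sin(theta) + v3*cos(theta) = 1*0.5000 + 1*0.8660 = 1.37
v' = 0.37*e1 + 1.00*e2 + 1.37*e3


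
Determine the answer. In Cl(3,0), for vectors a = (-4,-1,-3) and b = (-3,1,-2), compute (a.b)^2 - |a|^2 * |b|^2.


a . b = (-4)*(-3) + (-1)*1 + (-3)*(-2)
= 12 + (-1) + 6 = 17
|a|^2 = (-4)^2 + (-1)^2 + (-3)^2 = 26
|b|^2 = (-3)^2 + 1^2 + (-2)^2 = 14
(a.b)^2 = 17^2 = 289
|a|^2 * |b|^2 = 26 * 14 = 364
Result = 289 - 364 = -75


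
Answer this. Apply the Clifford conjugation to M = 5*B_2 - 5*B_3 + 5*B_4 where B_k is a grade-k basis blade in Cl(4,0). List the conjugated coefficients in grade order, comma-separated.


Clifford conjugate sign for grade k: (-1)^(k(k+1)/2)
Grade 2: (-1)^(2*3/2) = (-1)^3 = -1, coeff 5 -> -5
Grade 3: (-1)^(3*4/2) = (-1)^6 = 1, coeff -5 -> -5
Grade 4: (-1)^(4*5/2) = (-1)^10 = 1, coeff 5 -> 5
Conjugated coefficients: -5, -5, 5


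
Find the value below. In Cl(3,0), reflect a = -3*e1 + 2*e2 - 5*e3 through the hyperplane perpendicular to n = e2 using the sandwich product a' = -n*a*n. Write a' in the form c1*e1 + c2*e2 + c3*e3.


Reflection formula: a' = -n*a*n, with n = e2 (unit vector, n^2 = 1).
For reflection through hyperplane perp to e2:
The component along e2 flips sign, others stay.
a = (-3, 2, -5)
a' = (-3, -2, -5)
a' = -3*e1 - 2*e2 - 5*e3


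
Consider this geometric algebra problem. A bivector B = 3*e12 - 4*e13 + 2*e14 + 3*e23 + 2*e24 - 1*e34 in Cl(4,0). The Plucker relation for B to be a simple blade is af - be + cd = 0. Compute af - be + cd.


Plucker relation: af - be + cd
a*f = 3*(-1) = -3
b*e = (-4)*2 = -8
c*d = 2*3 = 6
af - be + cd = -3 - (-8) + 6
= 11


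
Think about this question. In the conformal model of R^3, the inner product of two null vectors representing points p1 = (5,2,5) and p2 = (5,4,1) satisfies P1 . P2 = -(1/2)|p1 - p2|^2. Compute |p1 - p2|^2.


p1 - p2 = (0, -2, 4)
|p1 - p2|^2 = 0^2 + (-2)^2 + 4^2
= 0 + 4 + 16
= 20


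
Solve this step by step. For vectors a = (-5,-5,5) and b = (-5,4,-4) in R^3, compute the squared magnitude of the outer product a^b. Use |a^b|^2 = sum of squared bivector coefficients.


a wedge b = (a1*b2 - a2*b1)*e12 + (a1*b3 - a3*b1)*e13 + (a2*b3 - a3*b2)*e23
e12 coeff: (-5)*4 - (-5)*(-5) = -20 - 25 = -45
e13 coeff: (-5)*(-4) - 5*(-5) = 20 - (-25) = 45
e23 coeff: (-5)*(-4) - 5*4 = 20 - 20 = 0
|a wedge b|^2 = (-45)^2 + 45^2 + 0^2
= 2025 + 2025 + 0
= 4050


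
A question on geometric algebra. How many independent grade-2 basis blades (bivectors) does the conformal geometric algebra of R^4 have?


The conformal model of R^4 uses Cl(5,1) with m = 4 + 2 = 6 generators.
Number of grade-2 blades = C(m, 2) = C(6, 2)
= 6*5/2 = 15


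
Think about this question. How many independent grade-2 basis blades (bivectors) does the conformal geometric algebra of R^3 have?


The conformal model of R^3 uses Cl(4,1) with m = 3 + 2 = 5 generators.
Number of grade-2 blades = C(m, 2) = C(5, 2)
= 5*4/2 = 10


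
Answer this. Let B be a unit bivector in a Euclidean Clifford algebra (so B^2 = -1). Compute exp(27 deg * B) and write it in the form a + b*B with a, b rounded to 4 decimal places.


For a unit bivector B with B^2 = -1, the exponential series gives
e^(theta*B) = cos(theta) + sin(theta)*B (the GA analogue of Euler's formula).
theta = 27 degrees = 0.471239 rad
cos(27 deg) = 0.8910
sin(27 deg) = 0.4540
exp(theta*B) = 0.8910 + 0.4540*B


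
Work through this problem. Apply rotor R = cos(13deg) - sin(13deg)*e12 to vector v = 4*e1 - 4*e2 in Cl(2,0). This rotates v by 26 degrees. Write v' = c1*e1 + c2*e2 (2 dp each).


Rotor R = cos(13deg) - sin(13deg)*e12
Rotation angle theta = 2 * 13 = 26 degrees
v' = R*v*~R rotates v by theta.
cos(26deg) = 0.8988, sin(26deg) = 0.4384
v'_1 = 4*cos(26deg) - (-4)*sin(26deg)
= 4*0.8988 - (-4)*0.4384
= 5.35
v'_2 = 4*sin(26deg) + (-4)*cos(26deg)
= 4*0.4384 + (-4)*0.8988
= -1.84
v' = 5.35*e1 - 1.84*e2


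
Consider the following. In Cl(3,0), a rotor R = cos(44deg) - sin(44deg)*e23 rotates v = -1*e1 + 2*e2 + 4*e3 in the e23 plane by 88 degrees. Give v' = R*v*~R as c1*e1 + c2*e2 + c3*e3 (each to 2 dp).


Rotor R = cos(44deg) - sin(44deg)*e23
Rotation angle theta = 2 * 44 = 88 degrees in the e23 plane (e2 -> e3).
The component perpendicular to the plane (e1) is invariant: v'_1 = v1 = -1.00
cos(88deg) = 0.0349, sin(88deg) = 0.9994
v'_2 = v2*cos(theta) - v3*sin(theta) = 2*0.0349 - 4*0.9994 = -3.93
v'_3 = v2*sin(theta) + v3*cos(theta) = 2*0.9994 + 4*0.0349 = 2.14
v' = -1.00*e1 - 3.93*e2 + 2.14*e3


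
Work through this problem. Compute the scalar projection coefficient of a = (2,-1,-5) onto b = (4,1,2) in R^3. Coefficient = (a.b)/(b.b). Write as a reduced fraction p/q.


Projection coefficient = (a . b) / (b . b)
a . b = 2*4 + (-1)*1 + (-5)*2
= 8 + (-1) + (-10) = -3
b . b = 4^2 + 1^2 + 2^2
= 16 + 1 + 4 = 21
Coefficient = -3/21
In lowest terms: -1/7


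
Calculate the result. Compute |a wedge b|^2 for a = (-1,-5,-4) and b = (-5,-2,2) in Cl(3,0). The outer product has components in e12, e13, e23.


a wedge b = (a1*b2 - a2*b1)*e12 + (a1*b3 - a3*b1)*e13 + (a2*b3 - a3*b2)*e23
e12 coeff: (-1)*(-2) - (-5)*(-5) = 2 - 25 = -23
e13 coeff: (-1)*2 - (-4)*(-5) = -2 - 20 = -22
e23 coeff: (-5)*2 - (-4)*(-2) = -10 - 8 = -18
|a wedge b|^2 = (-23)^2 + (-22)^2 + (-18)^2
= 529 + 484 + 324
= 1337


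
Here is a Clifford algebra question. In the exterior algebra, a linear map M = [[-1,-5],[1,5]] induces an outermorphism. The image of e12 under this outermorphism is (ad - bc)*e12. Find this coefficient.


The outermorphism of a linear map f sends e1^e2 to f(e1)^f(e2).
f(e1) = -1*e1 + 1*e2
f(e2) = -5*e1 + 5*e2
f(e1) ^ f(e2) = (-1*e1 + 1*e2) ^ (-5*e1 + 5*e2)
= (-1)*5*e12 + 1*(-5)*e21
= (-5 - (-5))*e12
= 0*e12
Coefficient = 0


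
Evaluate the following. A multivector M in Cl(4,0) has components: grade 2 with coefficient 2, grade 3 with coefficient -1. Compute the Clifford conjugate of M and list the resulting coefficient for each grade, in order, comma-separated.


Clifford conjugate sign for grade k: (-1)^(k(k+1)/2)
Grade 2: (-1)^(2*3/2) = (-1)^3 = -1, coeff 2 -> -2
Grade 3: (-1)^(3*4/2) = (-1)^6 = 1, coeff -1 -> -1
Conjugated coefficients: -2, -1


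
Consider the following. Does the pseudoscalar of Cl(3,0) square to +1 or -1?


The pseudoscalar I = e1...e_n (product of all n generators) of Cl(p,q) satisfies I^2 = (-1)^(q + n(n-1)/2).
p = 3, q = 0, n = p + q = 3
n(n-1)/2 = 3 * 2 / 2 = 3
Exponent = q + n(n-1)/2 = 0 + 3 = 3
I^2 = (-1)^3 = -1


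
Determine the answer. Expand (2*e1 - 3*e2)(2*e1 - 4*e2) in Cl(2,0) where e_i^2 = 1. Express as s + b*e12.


Expand: (2*e1 - 3*e2)(2*e1 - 4*e2)
= 2*2*e1e1 + 2*(-4)*e1e2 + (-3)*2*e2e1 + (-3)*(-4)*e2e2
Using e1^2 = e2^2 = 1, e2e1 = -e1e2:
Scalar part s = 2*2 + (-3)*(-4) = 4 + 12 = 16
Bivector part b = 2*(-4) - (-3)*2 = -8 - (-6) = -2
uv = 16 - 2*e12


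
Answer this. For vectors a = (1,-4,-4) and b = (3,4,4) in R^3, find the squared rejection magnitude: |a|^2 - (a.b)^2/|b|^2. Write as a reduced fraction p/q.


|a|^2 = 1^2 + (-4)^2 + (-4)^2 = 33
|b|^2 = 3^2 + 4^2 + 4^2 = 41
a . b = 1*3 + (-4)*4 + (-4)*4 = -29
(a.b)^2 = (-29)^2 = 841
|rej|^2 = 33 - 841/41
= (1353 - 841)/41
= 512/41
In lowest terms: 512/41


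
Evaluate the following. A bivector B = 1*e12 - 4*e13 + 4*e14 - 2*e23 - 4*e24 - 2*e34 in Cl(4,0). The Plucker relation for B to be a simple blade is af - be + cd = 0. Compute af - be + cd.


Plucker relation: af - be + cd
a*f = 1*(-2) = -2
b*e = (-4)*(-4) = 16
c*d = 4*(-2) = -8
af - be + cd = -2 - 16 + (-8)
= -26


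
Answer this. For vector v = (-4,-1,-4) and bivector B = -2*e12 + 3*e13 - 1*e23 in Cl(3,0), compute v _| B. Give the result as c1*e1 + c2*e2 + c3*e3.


Left contraction v _| B = <vB>_1 (grade-1 part of the geometric product vB).
Using e1_|e12 = e2, e2_|e12 = -e1, e1_|e13 = e3, e3_|e13 = -e1, e2_|e23 = e3, e3_|e23 = -e2:
e1 coeff: -v2*b12 - v3*b13 = -(-1)*(-2) - (-4)*(3) = 10
e2 coeff: v1*b12 - v3*b23 = (-4)*(-2) - (-4)*(-1) = 4
e3 coeff: v1*b13 + v2*b23 = (-4)*(3) + (-1)*(-1) = -11
v _| B = 10*e1 + 4*e2 - 11*e3


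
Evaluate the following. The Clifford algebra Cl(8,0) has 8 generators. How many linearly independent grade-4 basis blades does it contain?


Number of grade-k basis blades in Cl(p,q) with n = p + q is C(n, k).
n = 8 + 0 = 8
C(8, 4) = 8! / (4! * 4!)
= 40320 / (24 * 24)
= 70


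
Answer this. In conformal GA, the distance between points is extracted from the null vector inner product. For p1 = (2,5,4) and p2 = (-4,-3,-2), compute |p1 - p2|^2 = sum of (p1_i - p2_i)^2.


p1 - p2 = (6, 8, 6)
|p1 - p2|^2 = 6^2 + 8^2 + 6^2
= 36 + 64 + 36
= 136


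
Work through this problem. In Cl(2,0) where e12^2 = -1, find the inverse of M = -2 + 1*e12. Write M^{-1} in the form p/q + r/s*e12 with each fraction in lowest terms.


M = -2 + 1*e12, where e12^2 = -1.
Since M commutes with its reverse ~M = a - b*e12, M * ~M = a^2 - b^2*e12^2 = a^2 + b^2.
So M^{-1} = ~M / (a^2 + b^2) = (a - b*e12)/(a^2 + b^2).
a^2 + b^2 = 4 + 1 = 5
Scalar part = -2/5 = -2/5
Bivector coeff = -1/5 = -1/5
M^{-1} = -2/5 - 1/5*e12


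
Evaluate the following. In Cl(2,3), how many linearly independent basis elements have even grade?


Even subalgebra dimension = 2^(n-1)
n = 2 + 3 = 5
2^(5 - 1) = 2^4 = 16
Verification: sum of C(5,k) for even k = 1 + 10 + 5 = 16
Result = 16


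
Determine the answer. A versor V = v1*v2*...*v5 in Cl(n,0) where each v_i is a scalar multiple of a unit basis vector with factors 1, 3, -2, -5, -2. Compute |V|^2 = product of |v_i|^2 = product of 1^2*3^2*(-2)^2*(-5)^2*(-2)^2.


Each vector v_i has |v_i|^2 = s_i^2
Squared scales: 1^2 = 1, 3^2 = 9, (-2)^2 = 4, (-5)^2 = 25, (-2)^2 = 4
|V|^2 = 1 * 9 * 4 * 25 * 4
= 3600


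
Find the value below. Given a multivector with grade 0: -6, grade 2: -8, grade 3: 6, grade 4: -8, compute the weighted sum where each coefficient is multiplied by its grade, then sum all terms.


Grade-weighted sum = sum of grade_k * coefficient_k
0*(-6) = 0
2*(-8) = -16
3*6 = 18
4*(-8) = -32
Total = 0 + (-16) + 18 + (-32) = -30


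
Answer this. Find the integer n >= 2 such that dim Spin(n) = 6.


dim Spin(n) = dim so(n) = n(n-1)/2.
Solve n(n-1)/2 = 6, i.e. n^2 - n - 12 = 0.
Discriminant = 1 + 8*6 = 49
n = (1 + sqrt(49))/2 = (1 + 7)/2 = 4


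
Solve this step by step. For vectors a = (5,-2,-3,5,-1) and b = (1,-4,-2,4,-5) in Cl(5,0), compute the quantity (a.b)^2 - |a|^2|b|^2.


a . b = 5*1 + (-2)*(-4) + (-3)*(-2) + 5*4 + (-1)*(-5)
= 5 + 8 + 6 + 20 + 5 = 44
|a|^2 = 5^2 + (-2)^2 + (-3)^2 + 5^2 + (-1)^2 = 64
|b|^2 = 1^2 + (-4)^2 + (-2)^2 + 4^2 + (-5)^2 = 62
(a.b)^2 = 44^2 = 1936
|a|^2 * |b|^2 = 64 * 62 = 3968
Result = 1936 - 3968 = -2032


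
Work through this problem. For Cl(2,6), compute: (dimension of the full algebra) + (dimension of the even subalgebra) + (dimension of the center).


n = 2 + 6 = 8
Total dim = 2^8 = 256
Even subalgebra dim = 2^7 = 128
n is even, so center dim = 1
Sum = 256 + 128 + 1 = 385


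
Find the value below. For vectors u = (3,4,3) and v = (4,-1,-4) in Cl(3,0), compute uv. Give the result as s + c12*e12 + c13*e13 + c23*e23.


In Cl(3,0): e_i^2 = 1, e_ie_j = -e_je_i for i != j.
Scalar part = u . v = 3*4 + 4*(-1) + 3*(-4)
= 12 + (-4) + (-12) = -4
e12 coeff = 3*(-1) - 4*4 = -3 - 16 = -19
e13 coeff = 3*(-4) - 3*4 = -12 - 12 = -24
e23 coeff = 4*(-4) - 3*(-1) = -16 - (-3) = -13
uv = -4 - 19*e12 - 24*e13 - 13*e23


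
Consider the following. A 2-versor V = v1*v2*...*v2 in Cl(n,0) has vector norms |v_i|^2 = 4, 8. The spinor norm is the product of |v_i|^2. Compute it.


Spinor norm N(V) = |v1|^2 * |v2|^2 * ... * |v2|^2
= 4 * 8
Running product: 4, 32
N(V) = 32


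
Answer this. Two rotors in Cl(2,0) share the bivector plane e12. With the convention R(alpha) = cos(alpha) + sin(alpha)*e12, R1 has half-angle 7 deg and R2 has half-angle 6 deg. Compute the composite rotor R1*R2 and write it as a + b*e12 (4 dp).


Same-plane rotors commute and their half-angles add:
R1*R2 = cos(a1 + a2) + sin(a1 + a2)*e12.
a1 + a2 = 7 + 6 = 13 deg
cos(13 deg) = 0.9744
sin(13 deg) = 0.2250
R1*R2 = 0.9744 + 0.2250*e12


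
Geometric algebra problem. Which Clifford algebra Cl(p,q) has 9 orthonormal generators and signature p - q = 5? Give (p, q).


We need p + q = 9 and p - q = 5.
Adding: 2p = 9 + 5 = 14, so p = 7.
Then q = 9 - 7 = 2.
(p, q) = (7, 2)


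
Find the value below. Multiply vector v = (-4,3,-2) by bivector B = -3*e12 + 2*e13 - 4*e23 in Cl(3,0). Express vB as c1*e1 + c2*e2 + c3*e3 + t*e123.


vB has grade-1 (vector) and grade-3 (trivector) parts: vB = (v _| B) + (v ^ B).
Vector part <vB>_1:
  e1: -v2*b12 - v3*b13 = -(3)*(-3) - (-2)*(2) = 13
  e2: v1*b12 - v3*b23 = (-4)*(-3) - (-2)*(-4) = 4
  e3: v1*b13 + v2*b23 = (-4)*(2) + (3)*(-4) = -20
Trivector part <vB>_3:
  e123: v1*b23 - v2*b13 + v3*b12 = (-4)*(-4) - (3)*(2) + (-2)*(-3) = 16
vB = 13*e1 + 4*e2 - 20*e3 + 16*e123


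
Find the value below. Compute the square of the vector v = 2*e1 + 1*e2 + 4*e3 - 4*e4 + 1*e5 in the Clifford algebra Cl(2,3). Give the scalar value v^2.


v^2 = sum of c_i^2 * e_i^2
Positive signature terms (e_i^2 = +1): 2^2 + 1^2 = 5
Negative signature terms (e_j^2 = -1): 4^2 + (-4)^2 + 1^2 = 33
v^2 = 5 - 33 = -28


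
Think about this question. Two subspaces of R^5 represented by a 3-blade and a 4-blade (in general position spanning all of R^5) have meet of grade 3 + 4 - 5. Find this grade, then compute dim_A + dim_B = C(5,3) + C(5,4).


Meet grade = grade(A) + grade(B) - n
= 3 + 4 - 5 = 2
C(5,3) = 10
C(5,4) = 5
dim_A + dim_B = 10 + 5 = 15


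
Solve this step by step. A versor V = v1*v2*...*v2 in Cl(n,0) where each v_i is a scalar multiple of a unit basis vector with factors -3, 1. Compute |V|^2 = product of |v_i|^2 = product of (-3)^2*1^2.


Each vector v_i has |v_i|^2 = s_i^2
Squared scales: (-3)^2 = 9, 1^2 = 1
|V|^2 = 9 * 1
= 9


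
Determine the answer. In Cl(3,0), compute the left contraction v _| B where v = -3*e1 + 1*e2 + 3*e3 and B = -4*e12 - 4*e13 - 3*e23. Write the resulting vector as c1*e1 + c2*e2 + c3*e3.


Left contraction v _| B = <vB>_1 (grade-1 part of the geometric product vB).
Using e1_|e12 = e2, e2_|e12 = -e1, e1_|e13 = e3, e3_|e13 = -e1, e2_|e23 = e3, e3_|e23 = -e2:
e1 coeff: -v2*b12 - v3*b13 = -(1)*(-4) - (3)*(-4) = 16
e2 coeff: v1*b12 - v3*b23 = (-3)*(-4) - (3)*(-3) = 21
e3 coeff: v1*b13 + v2*b23 = (-3)*(-4) + (1)*(-3) = 9
v _| B = 16*e1 + 21*e2 + 9*e3


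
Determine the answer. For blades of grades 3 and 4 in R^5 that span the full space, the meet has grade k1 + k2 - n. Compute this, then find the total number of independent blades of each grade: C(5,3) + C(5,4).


Meet grade = grade(A) + grade(B) - n
= 3 + 4 - 5 = 2
C(5,3) = 10
C(5,4) = 5
dim_A + dim_B = 10 + 5 = 15


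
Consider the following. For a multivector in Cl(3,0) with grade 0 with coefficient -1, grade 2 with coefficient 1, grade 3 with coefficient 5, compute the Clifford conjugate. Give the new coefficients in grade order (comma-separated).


Clifford conjugate sign for grade k: (-1)^(k(k+1)/2)
Grade 0: (-1)^(0*1/2) = (-1)^0 = 1, coeff -1 -> -1
Grade 2: (-1)^(2*3/2) = (-1)^3 = -1, coeff 1 -> -1
Grade 3: (-1)^(3*4/2) = (-1)^6 = 1, coeff 5 -> 5
Conjugated coefficients: -1, -1, 5


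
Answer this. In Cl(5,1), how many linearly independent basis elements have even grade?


Even subalgebra dimension = 2^(n-1)
n = 5 + 1 = 6
2^(6 - 1) = 2^5 = 32
Verification: sum of C(6,k) for even k = 1 + 15 + 15 + 1 = 32
Result = 32


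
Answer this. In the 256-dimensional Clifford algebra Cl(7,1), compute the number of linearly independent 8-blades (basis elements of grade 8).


Number of grade-k basis blades in Cl(p,q) with n = p + q is C(n, k).
n = 7 + 1 = 8
C(8, 8) = 8! / (8! * 0!)
= 40320 / (40320 * 1)
= 1


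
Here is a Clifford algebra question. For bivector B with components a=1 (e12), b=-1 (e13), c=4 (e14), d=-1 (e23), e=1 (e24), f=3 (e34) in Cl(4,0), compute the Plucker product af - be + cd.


Plucker relation: af - be + cd
a*f = 1*3 = 3
b*e = (-1)*1 = -1
c*d = 4*(-1) = -4
af - be + cd = 3 - (-1) + (-4)
= 0


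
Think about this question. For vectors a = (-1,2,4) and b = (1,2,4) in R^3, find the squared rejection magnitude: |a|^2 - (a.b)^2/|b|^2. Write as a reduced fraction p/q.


|a|^2 = (-1)^2 + 2^2 + 4^2 = 21
|b|^2 = 1^2 + 2^2 + 4^2 = 21
a . b = (-1)*1 + 2*2 + 4*4 = 19
(a.b)^2 = 19^2 = 361
|rej|^2 = 21 - 361/21
= (441 - 361)/21
= 80/21
In lowest terms: 80/21


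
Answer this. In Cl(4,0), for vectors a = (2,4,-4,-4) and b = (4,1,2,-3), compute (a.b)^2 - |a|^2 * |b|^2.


a . b = 2*4 + 4*1 + (-4)*2 + (-4)*(-3)
= 8 + 4 + (-8) + 12 = 16
|a|^2 = 2^2 + 4^2 + (-4)^2 + (-4)^2 = 52
|b|^2 = 4^2 + 1^2 + 2^2 + (-3)^2 = 30
(a.b)^2 = 16^2 = 256
|a|^2 * |b|^2 = 52 * 30 = 1560
Result = 256 - 1560 = -1304


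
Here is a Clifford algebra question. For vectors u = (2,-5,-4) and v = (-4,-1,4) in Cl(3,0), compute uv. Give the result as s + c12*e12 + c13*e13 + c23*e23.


In Cl(3,0): e_i^2 = 1, e_ie_j = -e_je_i for i != j.
Scalar part = u . v = 2*(-4) + (-5)*(-1) + (-4)*4
= -8 + 5 + (-16) = -19
e12 coeff = 2*(-1) - (-5)*(-4) = -2 - 20 = -22
e13 coeff = 2*4 - (-4)*(-4) = 8 - 16 = -8
e23 coeff = (-5)*4 - (-4)*(-1) = -20 - 4 = -24
uv = -19 - 22*e12 - 8*e13 - 24*e23


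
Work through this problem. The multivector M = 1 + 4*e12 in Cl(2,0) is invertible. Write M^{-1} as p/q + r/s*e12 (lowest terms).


M = 1 + 4*e12, where e12^2 = -1.
Since M commutes with its reverse ~M = a - b*e12, M * ~M = a^2 - b^2*e12^2 = a^2 + b^2.
So M^{-1} = ~M / (a^2 + b^2) = (a - b*e12)/(a^2 + b^2).
a^2 + b^2 = 1 + 16 = 17
Scalar part = 1/17 = 1/17
Bivector coeff = -4/17 = -4/17
M^{-1} = 1/17 - 4/17*e12


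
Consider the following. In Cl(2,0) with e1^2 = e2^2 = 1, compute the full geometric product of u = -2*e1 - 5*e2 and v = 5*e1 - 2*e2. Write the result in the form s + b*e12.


Expand: (-2*e1 - 5*e2)(5*e1 - 2*e2)
= (-2)*5*e1e1 + (-2)*(-2)*e1e2 + (-5)*5*e2e1 + (-5)*(-2)*e2e2
Using e1^2 = e2^2 = 1, e2e1 = -e1e2:
Scalar part s = (-2)*5 + (-5)*(-2) = -10 + 10 = 0
Bivector part b = (-2)*(-2) - (-5)*5 = 4 - (-25) = 29
uv = 0 + 29*e12


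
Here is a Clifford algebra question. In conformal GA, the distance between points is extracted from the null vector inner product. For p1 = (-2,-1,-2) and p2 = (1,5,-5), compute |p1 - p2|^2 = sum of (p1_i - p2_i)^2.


p1 - p2 = (-3, -6, 3)
|p1 - p2|^2 = (-3)^2 + (-6)^2 + 3^2
= 9 + 36 + 9
= 54


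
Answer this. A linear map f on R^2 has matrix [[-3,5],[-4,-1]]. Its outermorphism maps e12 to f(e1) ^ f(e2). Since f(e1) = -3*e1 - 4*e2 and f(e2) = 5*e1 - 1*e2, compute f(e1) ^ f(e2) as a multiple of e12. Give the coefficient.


The outermorphism of a linear map f sends e1^e2 to f(e1)^f(e2).
f(e1) = -3*e1 - 4*e2
f(e2) = 5*e1 - 1*e2
f(e1) ^ f(e2) = (-3*e1 - 4*e2) ^ (5*e1 - 1*e2)
= (-3)*(-1)*e12 + (-4)*5*e21
= (3 - (-20))*e12
= 23*e12
Coefficient = 23


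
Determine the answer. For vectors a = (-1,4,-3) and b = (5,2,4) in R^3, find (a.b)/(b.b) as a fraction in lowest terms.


Projection coefficient = (a . b) / (b . b)
a . b = (-1)*5 + 4*2 + (-3)*4
= -5 + 8 + (-12) = -9
b . b = 5^2 + 2^2 + 4^2
= 25 + 4 + 16 = 45
Coefficient = -9/45
In lowest terms: -1/5


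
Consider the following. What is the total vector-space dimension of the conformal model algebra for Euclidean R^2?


The conformal model of R^2 uses Cl(3,1): the 2 Euclidean generators plus two extra orthogonal generators e+ (e+^2 = +1) and e- (e-^2 = -1), from which the null vectors e0, einf are built.
Number of generators m = 2 + 2 = 4.
dim Cl(p,q) = 2^m = 2^4 = 16


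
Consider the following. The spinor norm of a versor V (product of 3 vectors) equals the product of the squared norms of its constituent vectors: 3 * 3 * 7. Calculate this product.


Spinor norm N(V) = |v1|^2 * |v2|^2 * ... * |v3|^2
= 3 * 3 * 7
Running product: 3, 9, 63
N(V) = 63


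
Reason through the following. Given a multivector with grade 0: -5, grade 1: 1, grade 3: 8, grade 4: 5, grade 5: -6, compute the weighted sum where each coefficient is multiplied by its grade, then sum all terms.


Grade-weighted sum = sum of grade_k * coefficient_k
0*(-5) = 0
1*1 = 1
3*8 = 24
4*5 = 20
5*(-6) = -30
Total = 0 + 1 + 24 + 20 + (-30) = 15


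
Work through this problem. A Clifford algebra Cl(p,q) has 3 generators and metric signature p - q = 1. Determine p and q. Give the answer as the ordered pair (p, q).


We need p + q = 3 and p - q = 1.
Adding: 2p = 3 + 1 = 4, so p = 2.
Then q = 3 - 2 = 1.
(p, q) = (2, 1)
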